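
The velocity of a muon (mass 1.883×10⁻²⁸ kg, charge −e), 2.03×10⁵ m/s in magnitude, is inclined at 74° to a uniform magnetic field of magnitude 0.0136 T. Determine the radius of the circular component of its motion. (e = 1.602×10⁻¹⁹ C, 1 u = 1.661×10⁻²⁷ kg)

v⊥ = v sinθ = 2.03×10⁵·sin74° ≈ 1.951×10⁵ m/s.
r = m v⊥/(|q|B) = (1.883×10⁻²⁸)(1.951×10⁵)/((1.602×10⁻¹⁹)(0.0136)) ≈ 0.0169 m.

r ≈ 0.0169 m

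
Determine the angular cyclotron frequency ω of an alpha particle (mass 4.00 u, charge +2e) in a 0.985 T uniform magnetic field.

ω = |q|B/m.
ω = (3.204×10⁻¹⁹)(0.985)/6.644×10⁻²⁷ ≈ 4.75×10⁷ rad/s.

ω ≈ 4.75×10⁷ rad/s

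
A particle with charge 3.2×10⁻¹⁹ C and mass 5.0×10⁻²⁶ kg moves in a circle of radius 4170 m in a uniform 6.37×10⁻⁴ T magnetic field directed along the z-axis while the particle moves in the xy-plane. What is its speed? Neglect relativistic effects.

From |q|vB = mv²/r, v = |q|Br/m.
v = (3.2×10⁻¹⁹)(6.37×10⁻⁴)(4170)/5.0×10⁻²⁶ ≈ 1.70×10⁷ m/s.

v ≈ 1.70×10⁷ m/s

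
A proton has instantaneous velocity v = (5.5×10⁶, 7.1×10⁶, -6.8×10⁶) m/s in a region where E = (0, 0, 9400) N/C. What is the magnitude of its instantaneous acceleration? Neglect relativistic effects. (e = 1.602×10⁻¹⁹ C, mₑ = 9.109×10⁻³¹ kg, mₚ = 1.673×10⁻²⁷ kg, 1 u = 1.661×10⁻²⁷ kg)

Only an electric field acts, so F = qE = (1.602×10⁻¹⁹ C)·(0, 0, 9400) = (0, 0, 1.51×10⁻¹⁵) N.
|a| = |F|/m = 1.506×10⁻¹⁵/1.673×10⁻²⁷ ≈ 9.00×10¹¹ m/s².

|a| ≈ 9.00×10¹¹ m/s²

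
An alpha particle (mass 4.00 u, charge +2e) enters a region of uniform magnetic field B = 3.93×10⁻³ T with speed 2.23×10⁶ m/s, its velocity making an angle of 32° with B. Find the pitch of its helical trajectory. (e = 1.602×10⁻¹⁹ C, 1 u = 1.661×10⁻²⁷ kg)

v∥ = v cosθ = 2.23×10⁶·cos32° ≈ 1.891×10⁶ m/s.
T = 2πm/(|q|B) = 2π(6.644×10⁻²⁷)/((3.204×10⁻¹⁹)(3.93×10⁻³)) ≈ 3.315×10⁻⁵ s.
pitch = v∥ T = (1.891×10⁶)(3.315×10⁻⁵) ≈ 62.7 m.

p ≈ 62.7 m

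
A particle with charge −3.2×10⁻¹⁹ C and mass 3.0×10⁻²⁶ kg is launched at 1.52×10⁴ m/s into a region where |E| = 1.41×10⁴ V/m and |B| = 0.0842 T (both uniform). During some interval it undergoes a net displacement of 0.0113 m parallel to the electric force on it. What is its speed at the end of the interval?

B does no work; ΔKE = |q|E d.
½mv_f² = ½mv₀² + |q|Ed = ½(3.0×10⁻²⁶)(1.52×10⁴)² + (3.2×10⁻¹⁹)(1.41×10⁴)(0.0113) ≈ 3.466×10⁻¹⁸ J + 5.099×10⁻¹⁷ J ≈ 5.445×10⁻¹⁷ J.
v_f = √(2·5.445×10⁻¹⁷/3.0×10⁻²⁶) ≈ 6.03×10⁴ m/s.

v_f ≈ 6.03×10⁴ m/s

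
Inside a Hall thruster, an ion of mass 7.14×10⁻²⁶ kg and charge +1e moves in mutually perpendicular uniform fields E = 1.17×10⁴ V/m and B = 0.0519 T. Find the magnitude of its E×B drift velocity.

The steady drift has the magnetic force balancing the electric force, so v_d = E/B.
v_d = 1.17×10⁴/0.0519 = 2.25×10⁵ m/s.

v_d ≈ 2.25×10⁵ m/s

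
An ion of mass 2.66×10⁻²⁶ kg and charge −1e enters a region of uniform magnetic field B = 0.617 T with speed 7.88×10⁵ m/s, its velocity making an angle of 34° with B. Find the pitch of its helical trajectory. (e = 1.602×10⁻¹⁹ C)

p ≈ 1.10 m

v∥ = v cosθ = 7.88×10⁵·cos34° ≈ 6.533×10⁵ m/s.
T = 2πm/(|q|B) = 2π(2.66×10⁻²⁶)/((1.602×10⁻¹⁹)(0.617)) ≈ 1.691×10⁻⁶ s.
pitch = v∥ T = (6.533×10⁵)(1.691×10⁻⁶) ≈ 1.10 m.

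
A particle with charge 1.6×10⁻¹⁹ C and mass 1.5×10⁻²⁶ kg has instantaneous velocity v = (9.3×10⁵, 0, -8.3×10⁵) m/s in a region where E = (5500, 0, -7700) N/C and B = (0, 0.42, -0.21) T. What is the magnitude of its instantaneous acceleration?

|a| ≈ 5.94×10¹² m/s²

v×B = (3.49×10⁵, 1.95×10⁵, 3.91×10⁵) N/C.
E + v×B = (3.54×10⁵, 1.95×10⁵, 3.83×10⁵) N/C.
F = q(E + v×B) = (1.6×10⁻¹⁹ C)·(3.54×10⁵, 1.95×10⁵, 3.83×10⁵) = (5.67×10⁻¹⁴, 3.12×10⁻¹⁴, 6.13×10⁻¹⁴) N.
|a| = |F|/m = 8.910×10⁻¹⁴/1.5×10⁻²⁶ ≈ 5.94×10¹² m/s².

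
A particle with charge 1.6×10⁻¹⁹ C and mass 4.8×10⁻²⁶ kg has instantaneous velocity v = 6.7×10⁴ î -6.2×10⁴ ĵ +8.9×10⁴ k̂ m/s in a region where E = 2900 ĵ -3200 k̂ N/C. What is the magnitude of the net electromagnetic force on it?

Only an electric field acts, so F = qE = (1.6×10⁻¹⁹ C)·(0, 2900, -3200) = (0, 4.64×10⁻¹⁶, -5.12×10⁻¹⁶) N.
|F| = 6.91×10⁻¹⁶ N.

|F| ≈ 6.91×10⁻¹⁶ N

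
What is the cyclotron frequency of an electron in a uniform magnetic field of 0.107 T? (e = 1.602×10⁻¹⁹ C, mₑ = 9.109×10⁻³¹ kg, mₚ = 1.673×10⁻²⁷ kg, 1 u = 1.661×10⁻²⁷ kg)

f ≈ 2.99×10⁹ Hz

f = |q|B/(2πm).
f = (1.602×10⁻¹⁹)(0.107)/(2π·9.109×10⁻³¹) ≈ 2.99×10⁹ Hz.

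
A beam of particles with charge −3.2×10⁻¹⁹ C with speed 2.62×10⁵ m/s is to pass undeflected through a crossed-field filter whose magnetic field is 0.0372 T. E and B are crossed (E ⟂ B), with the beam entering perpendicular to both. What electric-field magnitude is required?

For straight-line motion qE = qvB, so E = vB.
E = 2.62×10⁵ × 0.0372 = 9750 V/m.

E = 9750 V/m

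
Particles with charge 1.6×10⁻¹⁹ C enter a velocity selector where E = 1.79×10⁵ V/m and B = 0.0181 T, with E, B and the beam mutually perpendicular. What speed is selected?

v = 9.89×10⁶ m/s

For undeflected motion the electric and magnetic forces balance: qE = qvB.
v = E/B = 1.79×10⁵/0.0181 = 9.89×10⁶ m/s.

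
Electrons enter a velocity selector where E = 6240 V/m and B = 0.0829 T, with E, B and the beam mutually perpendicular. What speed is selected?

For undeflected motion the electric and magnetic forces balance: qE = qvB.
v = E/B = 6240/0.0829 = 7.53×10⁴ m/s.

v = 7.53×10⁴ m/s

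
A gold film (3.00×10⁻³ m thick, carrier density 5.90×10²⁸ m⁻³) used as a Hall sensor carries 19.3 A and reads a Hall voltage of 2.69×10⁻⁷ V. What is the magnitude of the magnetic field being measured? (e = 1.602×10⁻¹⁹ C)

From V_H = IB/(n e t), B = V_H n e t / I.
B = (2.69×10⁻⁷)(5.90×10²⁸)(1.602×10⁻¹⁹)(3.00×10⁻³)/19.3 ≈ 0.395 T.

B ≈ 0.395 T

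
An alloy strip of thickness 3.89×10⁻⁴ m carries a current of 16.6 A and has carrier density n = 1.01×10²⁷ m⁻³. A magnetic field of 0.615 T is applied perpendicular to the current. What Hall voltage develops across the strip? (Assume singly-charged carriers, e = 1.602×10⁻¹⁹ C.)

V_H = IB/(n e t).
V_H = (16.6)(0.615)/((1.01×10²⁷)(1.602×10⁻¹⁹)(3.89×10⁻⁴)) ≈ 1.62×10⁻⁴ V.

V_H ≈ 1.62×10⁻⁴ V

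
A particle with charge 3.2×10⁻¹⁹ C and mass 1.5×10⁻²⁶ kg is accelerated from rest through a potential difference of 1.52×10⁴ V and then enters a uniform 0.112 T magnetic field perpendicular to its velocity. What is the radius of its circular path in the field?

Acceleration: |q|V = ½mv² ⇒ v = √(2|q|V/m) = √(2·3.2×10⁻¹⁹·1.52×10⁴/1.5×10⁻²⁶) ≈ 8.053×10⁵ m/s.
In the field: r = mv/(|q|B) = (1.5×10⁻²⁶)(8.053×10⁵)/((3.2×10⁻¹⁹)(0.112)) ≈ 0.337 m.

r ≈ 0.337 m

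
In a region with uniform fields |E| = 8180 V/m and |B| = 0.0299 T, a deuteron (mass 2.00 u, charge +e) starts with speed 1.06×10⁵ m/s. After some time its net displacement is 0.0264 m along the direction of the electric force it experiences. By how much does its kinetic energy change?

The magnetic force is always ⟂ v and does no work; only the electric force changes KE.
ΔKE = F_E · d = |q|E d = (1.602×10⁻¹⁹)(8180)(0.0264) ≈ 3.46×10⁻¹⁷ J.

ΔKE ≈ 3.46×10⁻¹⁷ J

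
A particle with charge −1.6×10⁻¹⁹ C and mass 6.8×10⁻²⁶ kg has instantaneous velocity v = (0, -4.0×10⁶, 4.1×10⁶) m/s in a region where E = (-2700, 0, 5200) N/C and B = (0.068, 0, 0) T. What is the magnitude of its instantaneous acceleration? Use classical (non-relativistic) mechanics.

|a| ≈ 9.25×10¹¹ m/s²

v×B = (0, 2.79×10⁵, 2.72×10⁵) N/C.
E + v×B = (-2700, 2.79×10⁵, 2.77×10⁵) N/C.
F = q(E + v×B) = (−1.6×10⁻¹⁹ C)·(-2700, 2.79×10⁵, 2.77×10⁵) = (4.32×10⁻¹⁶, -4.46×10⁻¹⁴, -4.44×10⁻¹⁴) N.
|a| = |F|/m = 6.291×10⁻¹⁴/6.8×10⁻²⁶ ≈ 9.25×10¹¹ m/s².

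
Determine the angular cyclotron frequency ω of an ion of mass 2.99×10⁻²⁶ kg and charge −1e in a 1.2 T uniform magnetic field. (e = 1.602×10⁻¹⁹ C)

ω ≈ 6.4×10⁶ rad/s

ω = |q|B/m.
ω = (1.602×10⁻¹⁹)(1.2)/2.99×10⁻²⁶ ≈ 6.4×10⁶ rad/s.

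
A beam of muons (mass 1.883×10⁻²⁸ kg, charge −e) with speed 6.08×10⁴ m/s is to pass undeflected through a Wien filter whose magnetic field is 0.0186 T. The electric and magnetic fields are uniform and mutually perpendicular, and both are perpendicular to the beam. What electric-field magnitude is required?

For straight-line motion qE = qvB, so E = vB.
E = 6.08×10⁴ × 0.0186 = 1130 V/m.

E = 1130 V/m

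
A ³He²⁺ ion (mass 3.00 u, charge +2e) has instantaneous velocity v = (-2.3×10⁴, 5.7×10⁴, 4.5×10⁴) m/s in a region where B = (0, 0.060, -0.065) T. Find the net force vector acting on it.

v×B = (-6400, -1500, -1380) N/C.
F = q v×B = (3.204×10⁻¹⁹ C)·(-6400, -1500, -1380) = (-2.05×10⁻¹⁵, -4.79×10⁻¹⁶, -4.42×10⁻¹⁶) N.

F ≈ (-2.05×10⁻¹⁵, -4.79×10⁻¹⁶, -4.42×10⁻¹⁶) N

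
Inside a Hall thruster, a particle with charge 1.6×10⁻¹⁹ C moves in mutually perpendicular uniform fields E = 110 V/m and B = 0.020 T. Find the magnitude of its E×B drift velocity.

In crossed fields the guiding centre drifts at v_d = |E×B|/B² = E/B, independent of charge and mass.
v_d = 110/0.020 = 5500 m/s.

v_d ≈ 5500 m/s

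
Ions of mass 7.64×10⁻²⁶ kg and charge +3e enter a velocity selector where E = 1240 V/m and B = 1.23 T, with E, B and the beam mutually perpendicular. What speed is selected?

v = 1010 m/s

For undeflected motion the electric and magnetic forces balance: qE = qvB.
v = E/B = 1240/1.23 = 1010 m/s.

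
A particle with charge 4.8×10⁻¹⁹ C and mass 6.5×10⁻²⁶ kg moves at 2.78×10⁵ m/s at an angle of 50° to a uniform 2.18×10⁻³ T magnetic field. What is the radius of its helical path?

r ≈ 13.2 m

v⊥ = v sinθ = 2.78×10⁵·sin50° ≈ 2.130×10⁵ m/s.
r = m v⊥/(|q|B) = (6.5×10⁻²⁶)(2.130×10⁵)/((4.8×10⁻¹⁹)(2.18×10⁻³)) ≈ 13.2 m.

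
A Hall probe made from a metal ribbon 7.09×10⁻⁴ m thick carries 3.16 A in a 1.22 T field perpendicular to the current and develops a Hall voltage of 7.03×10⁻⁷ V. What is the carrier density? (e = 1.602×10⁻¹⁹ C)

n ≈ 4.83×10²⁸ m⁻³

From V_H = IB/(n e t), n = IB/(V_H e t).
n = (3.16)(1.22)/((7.03×10⁻⁷)(1.602×10⁻¹⁹)(7.09×10⁻⁴)) ≈ 4.83×10²⁸ m⁻³.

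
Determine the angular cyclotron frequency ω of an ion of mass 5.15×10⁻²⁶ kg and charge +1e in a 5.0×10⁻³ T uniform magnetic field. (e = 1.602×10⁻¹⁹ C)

ω = |q|B/m.
ω = (1.602×10⁻¹⁹)(5.0×10⁻³)/5.15×10⁻²⁶ ≈ 1.6×10⁴ rad/s.

ω ≈ 1.6×10⁴ rad/s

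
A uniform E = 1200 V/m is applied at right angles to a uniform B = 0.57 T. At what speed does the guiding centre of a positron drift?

v_d ≈ 2100 m/s

In crossed fields the guiding centre drifts at v_d = |E×B|/B² = E/B, independent of charge and mass.
v_d = 1200/0.57 = 2100 m/s.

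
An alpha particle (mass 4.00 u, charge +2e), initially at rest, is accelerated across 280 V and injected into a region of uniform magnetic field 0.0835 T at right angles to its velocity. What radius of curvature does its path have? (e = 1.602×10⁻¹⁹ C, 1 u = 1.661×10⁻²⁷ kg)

r ≈ 0.0408 m

Acceleration: |q|V = ½mv² ⇒ v = √(2|q|V/m) = √(2·3.204×10⁻¹⁹·280/6.644×10⁻²⁷) ≈ 1.643×10⁵ m/s.
In the field: r = mv/(|q|B) = (6.644×10⁻²⁷)(1.643×10⁵)/((3.204×10⁻¹⁹)(0.0835)) ≈ 0.0408 m.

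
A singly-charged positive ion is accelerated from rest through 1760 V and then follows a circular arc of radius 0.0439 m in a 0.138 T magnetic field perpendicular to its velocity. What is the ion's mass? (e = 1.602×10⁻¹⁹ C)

m ≈ 1.67×10⁻²⁷ kg

Combine |q|V = ½mv² and r = mv/(|q|B): eliminate v to get m = qB²r²/(2V).
m = (1.602×10⁻¹⁹)(0.138)²(0.0439)²/(2·1760) ≈ 1.67×10⁻²⁷ kg.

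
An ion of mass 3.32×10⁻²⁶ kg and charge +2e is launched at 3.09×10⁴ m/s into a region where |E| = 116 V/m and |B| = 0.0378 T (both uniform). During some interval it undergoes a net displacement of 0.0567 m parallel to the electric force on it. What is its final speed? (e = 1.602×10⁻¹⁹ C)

B does no work; ΔKE = |q|E d.
½mv_f² = ½mv₀² + |q|Ed = ½(3.32×10⁻²⁶)(3.09×10⁴)² + (3.204×10⁻¹⁹)(116)(0.0567) ≈ 1.585×10⁻¹⁷ J + 2.107×10⁻¹⁸ J ≈ 1.796×10⁻¹⁷ J.
v_f = √(2·1.796×10⁻¹⁷/3.32×10⁻²⁶) ≈ 3.29×10⁴ m/s.

v_f ≈ 3.29×10⁴ m/s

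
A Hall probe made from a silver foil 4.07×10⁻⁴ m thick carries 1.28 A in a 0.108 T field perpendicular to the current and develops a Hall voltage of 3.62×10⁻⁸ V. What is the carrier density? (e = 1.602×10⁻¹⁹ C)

n ≈ 5.86×10²⁸ m⁻³

From V_H = IB/(n e t), n = IB/(V_H e t).
n = (1.28)(0.108)/((3.62×10⁻⁸)(1.602×10⁻¹⁹)(4.07×10⁻⁴)) ≈ 5.86×10²⁸ m⁻³.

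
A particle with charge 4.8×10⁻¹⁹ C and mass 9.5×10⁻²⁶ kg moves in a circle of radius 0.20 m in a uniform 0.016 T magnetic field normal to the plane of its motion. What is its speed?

v ≈ 1.6×10⁴ m/s

From |q|vB = mv²/r, v = |q|Br/m.
v = (4.8×10⁻¹⁹)(0.016)(0.20)/9.5×10⁻²⁶ ≈ 1.6×10⁴ m/s.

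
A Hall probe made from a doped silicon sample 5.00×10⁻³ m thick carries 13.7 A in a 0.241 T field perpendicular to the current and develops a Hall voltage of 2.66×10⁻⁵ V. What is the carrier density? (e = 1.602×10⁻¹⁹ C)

From V_H = IB/(n e t), n = IB/(V_H e t).
n = (13.7)(0.241)/((2.66×10⁻⁵)(1.602×10⁻¹⁹)(5.00×10⁻³)) ≈ 1.55×10²⁶ m⁻³.

n ≈ 1.55×10²⁶ m⁻³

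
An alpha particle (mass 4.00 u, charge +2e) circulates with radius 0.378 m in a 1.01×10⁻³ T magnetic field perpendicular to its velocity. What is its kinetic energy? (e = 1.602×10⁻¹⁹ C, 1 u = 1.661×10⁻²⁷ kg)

KE ≈ 7.03 eV

v = |q|Br/m, then KE = ½mv² = (qBr)²/(2m).
v = (3.204×10⁻¹⁹)(1.01×10⁻³)(0.378)/6.644×10⁻²⁷ ≈ 1.841×10⁴ m/s.
KE = ½(6.644×10⁻²⁷)(1.841×10⁴)² ≈ 1.13×10⁻¹⁸ J = 7.03 eV.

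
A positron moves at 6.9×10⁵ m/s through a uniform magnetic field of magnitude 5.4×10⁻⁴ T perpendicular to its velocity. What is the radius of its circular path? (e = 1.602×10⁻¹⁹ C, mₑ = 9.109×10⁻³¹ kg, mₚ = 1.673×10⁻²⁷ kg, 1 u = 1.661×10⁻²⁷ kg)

The magnetic force provides the centripetal force: |q|vB = mv²/r.
r = mv/(|q|B) = (9.109×10⁻³¹)(6.9×10⁵)/((1.602×10⁻¹⁹)(5.4×10⁻⁴)) ≈ 7.3×10⁻³ m.

r ≈ 7.3×10⁻³ m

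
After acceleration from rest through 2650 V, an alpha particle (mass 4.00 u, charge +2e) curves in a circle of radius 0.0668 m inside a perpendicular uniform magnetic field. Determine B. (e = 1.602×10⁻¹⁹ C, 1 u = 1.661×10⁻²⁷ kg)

B ≈ 0.157 T

v = √(2|q|V/m) = √(2·3.204×10⁻¹⁹·2650/6.644×10⁻²⁷) ≈ 5.056×10⁵ m/s.
B = mv/(|q|r) = (6.644×10⁻²⁷)(5.056×10⁵)/((3.204×10⁻¹⁹)(0.0668)) ≈ 0.157 T.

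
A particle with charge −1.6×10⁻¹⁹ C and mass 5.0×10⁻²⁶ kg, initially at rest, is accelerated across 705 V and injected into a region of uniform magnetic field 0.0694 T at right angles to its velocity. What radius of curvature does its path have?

Acceleration: |q|V = ½mv² ⇒ v = √(2|q|V/m) = √(2·1.6×10⁻¹⁹·705/5.0×10⁻²⁶) ≈ 6.717×10⁴ m/s.
In the field: r = mv/(|q|B) = (5.0×10⁻²⁶)(6.717×10⁴)/((1.6×10⁻¹⁹)(0.0694)) ≈ 0.302 m.

r ≈ 0.302 m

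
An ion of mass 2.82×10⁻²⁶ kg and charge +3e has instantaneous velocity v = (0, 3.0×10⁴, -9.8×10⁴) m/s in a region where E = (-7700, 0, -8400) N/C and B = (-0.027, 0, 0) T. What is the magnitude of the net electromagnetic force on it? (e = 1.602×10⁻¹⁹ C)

|F| ≈ 5.35×10⁻¹⁵ N

v×B = (0, 2650, 810) N/C.
E + v×B = (-7700, 2650, -7590) N/C.
F = q(E + v×B) = (4.806×10⁻¹⁹ C)·(-7700, 2650, -7590) = (-3.70×10⁻¹⁵, 1.27×10⁻¹⁵, -3.65×10⁻¹⁵) N.
|F| = 5.35×10⁻¹⁵ N.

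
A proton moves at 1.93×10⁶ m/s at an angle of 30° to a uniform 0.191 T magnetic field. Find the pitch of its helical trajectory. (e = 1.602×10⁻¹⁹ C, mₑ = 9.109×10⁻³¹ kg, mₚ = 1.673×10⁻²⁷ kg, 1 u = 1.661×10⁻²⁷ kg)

p ≈ 0.574 m

v∥ = v cosθ = 1.93×10⁶·cos30° ≈ 1.671×10⁶ m/s.
T = 2πm/(|q|B) = 2π(1.673×10⁻²⁷)/((1.602×10⁻¹⁹)(0.191)) ≈ 3.435×10⁻⁷ s.
pitch = v∥ T = (1.671×10⁶)(3.435×10⁻⁷) ≈ 0.574 m.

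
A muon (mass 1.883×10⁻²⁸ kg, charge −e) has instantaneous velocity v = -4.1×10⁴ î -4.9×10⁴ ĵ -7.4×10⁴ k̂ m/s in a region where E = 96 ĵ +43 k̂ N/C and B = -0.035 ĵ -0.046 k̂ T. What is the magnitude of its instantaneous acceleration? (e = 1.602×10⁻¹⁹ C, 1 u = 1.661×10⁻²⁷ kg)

|a| ≈ 2.00×10¹² m/s²

v×B = (-336, -1890, 1440) N/C.
E + v×B = (-336, -1790, 1480) N/C.
F = q(E + v×B) = (−1.602×10⁻¹⁹ C)·(-336, -1790, 1480) = (5.38×10⁻¹⁷, 2.87×10⁻¹⁶, -2.37×10⁻¹⁶) N.
|a| = |F|/m = 3.758×10⁻¹⁶/1.883×10⁻²⁸ ≈ 2.00×10¹² m/s².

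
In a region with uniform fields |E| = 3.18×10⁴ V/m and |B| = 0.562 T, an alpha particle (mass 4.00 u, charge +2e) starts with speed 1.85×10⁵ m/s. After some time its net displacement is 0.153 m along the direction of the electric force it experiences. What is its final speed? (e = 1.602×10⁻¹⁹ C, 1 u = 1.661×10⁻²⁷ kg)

B does no work; ΔKE = |q|E d.
½mv_f² = ½mv₀² + |q|Ed = ½(6.644×10⁻²⁷)(1.85×10⁵)² + (3.204×10⁻¹⁹)(3.18×10⁴)(0.153) ≈ 1.137×10⁻¹⁶ J + 1.559×10⁻¹⁵ J ≈ 1.673×10⁻¹⁵ J.
v_f = √(2·1.673×10⁻¹⁵/6.644×10⁻²⁷) ≈ 7.10×10⁵ m/s.

v_f ≈ 7.10×10⁵ m/s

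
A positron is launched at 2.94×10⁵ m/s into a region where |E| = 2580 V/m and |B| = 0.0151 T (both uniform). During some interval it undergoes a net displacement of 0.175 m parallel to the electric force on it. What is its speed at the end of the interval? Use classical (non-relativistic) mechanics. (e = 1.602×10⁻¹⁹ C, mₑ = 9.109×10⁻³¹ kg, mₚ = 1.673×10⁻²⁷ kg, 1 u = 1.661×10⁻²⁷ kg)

v_f ≈ 1.26×10⁷ m/s

B does no work; ΔKE = |q|E d.
½mv_f² = ½mv₀² + |q|Ed = ½(9.109×10⁻³¹)(2.94×10⁵)² + (1.602×10⁻¹⁹)(2580)(0.175) ≈ 3.937×10⁻²⁰ J + 7.233×10⁻¹⁷ J ≈ 7.237×10⁻¹⁷ J.
v_f = √(2·7.237×10⁻¹⁷/9.109×10⁻³¹) ≈ 1.26×10⁷ m/s.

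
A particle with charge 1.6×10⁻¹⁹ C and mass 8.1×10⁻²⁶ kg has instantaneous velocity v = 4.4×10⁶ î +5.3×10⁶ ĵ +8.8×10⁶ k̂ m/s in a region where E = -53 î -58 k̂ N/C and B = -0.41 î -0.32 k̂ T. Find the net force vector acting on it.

v×B = (-1.70×10⁶, -2.20×10⁶, 2.17×10⁶) N/C.
E + v×B = (-1.70×10⁶, -2.20×10⁶, 2.17×10⁶) N/C.
F = q(E + v×B) = (1.6×10⁻¹⁹ C)·(-1.70×10⁶, -2.20×10⁶, 2.17×10⁶) = (-2.71×10⁻¹³, -3.52×10⁻¹³, 3.48×10⁻¹³) N.

F ≈ (-2.71×10⁻¹³, -3.52×10⁻¹³, 3.48×10⁻¹³) N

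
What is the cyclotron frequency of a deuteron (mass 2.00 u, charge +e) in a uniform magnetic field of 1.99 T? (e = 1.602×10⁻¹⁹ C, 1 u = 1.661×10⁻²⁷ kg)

f = |q|B/(2πm).
f = (1.602×10⁻¹⁹)(1.99)/(2π·3.322×10⁻²⁷) ≈ 1.53×10⁷ Hz.

f ≈ 1.53×10⁷ Hz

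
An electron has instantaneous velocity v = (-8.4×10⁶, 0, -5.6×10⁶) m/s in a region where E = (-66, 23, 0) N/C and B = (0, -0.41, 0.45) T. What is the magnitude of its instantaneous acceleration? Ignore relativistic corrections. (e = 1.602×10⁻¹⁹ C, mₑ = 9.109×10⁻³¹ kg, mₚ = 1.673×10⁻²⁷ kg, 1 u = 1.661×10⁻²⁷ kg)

|a| ≈ 9.86×10¹⁷ m/s²

v×B = (-2.30×10⁶, 3.78×10⁶, 3.44×10⁶) N/C.
E + v×B = (-2.30×10⁶, 3.78×10⁶, 3.44×10⁶) N/C.
F = q(E + v×B) = (−1.602×10⁻¹⁹ C)·(-2.30×10⁶, 3.78×10⁶, 3.44×10⁶) = (3.68×10⁻¹³, -6.06×10⁻¹³, -5.52×10⁻¹³) N.
|a| = |F|/m = 8.980×10⁻¹³/9.109×10⁻³¹ ≈ 9.86×10¹⁷ m/s².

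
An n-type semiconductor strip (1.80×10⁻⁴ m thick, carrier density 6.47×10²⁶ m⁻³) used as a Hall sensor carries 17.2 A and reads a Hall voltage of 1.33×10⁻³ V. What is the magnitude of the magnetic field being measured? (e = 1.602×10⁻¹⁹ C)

From V_H = IB/(n e t), B = V_H n e t / I.
B = (1.33×10⁻³)(6.47×10²⁶)(1.602×10⁻¹⁹)(1.80×10⁻⁴)/17.2 ≈ 1.44 T.

B ≈ 1.44 T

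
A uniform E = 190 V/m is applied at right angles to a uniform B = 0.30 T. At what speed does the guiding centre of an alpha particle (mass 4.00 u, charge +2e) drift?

v_d ≈ 630 m/s

In crossed fields the guiding centre drifts at v_d = |E×B|/B² = E/B, independent of charge and mass.
v_d = 190/0.30 = 630 m/s.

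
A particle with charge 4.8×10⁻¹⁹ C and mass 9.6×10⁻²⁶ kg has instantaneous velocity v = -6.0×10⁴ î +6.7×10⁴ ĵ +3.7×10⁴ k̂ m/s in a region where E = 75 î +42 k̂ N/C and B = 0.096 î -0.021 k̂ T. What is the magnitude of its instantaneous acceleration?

v×B = (-1410, 2290, -6430) N/C.
E + v×B = (-1330, 2290, -6390) N/C.
F = q(E + v×B) = (4.8×10⁻¹⁹ C)·(-1330, 2290, -6390) = (-6.39×10⁻¹⁶, 1.10×10⁻¹⁵, -3.07×10⁻¹⁵) N.
|a| = |F|/m = 3.321×10⁻¹⁵/9.6×10⁻²⁶ ≈ 3.46×10¹⁰ m/s².

|a| ≈ 3.46×10¹⁰ m/s²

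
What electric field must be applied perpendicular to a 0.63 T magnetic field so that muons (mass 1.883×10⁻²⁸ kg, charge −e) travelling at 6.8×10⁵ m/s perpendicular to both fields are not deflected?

For straight-line motion qE = qvB, so E = vB.
E = 6.8×10⁵ × 0.63 = 4.3×10⁵ V/m.

E = 4.3×10⁵ V/m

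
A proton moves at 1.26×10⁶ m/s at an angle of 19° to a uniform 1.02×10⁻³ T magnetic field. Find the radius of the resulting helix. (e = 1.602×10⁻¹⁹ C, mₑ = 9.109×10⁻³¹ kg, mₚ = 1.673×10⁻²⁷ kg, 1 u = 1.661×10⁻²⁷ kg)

v⊥ = v sinθ = 1.26×10⁶·sin19° ≈ 4.102×10⁵ m/s.
r = m v⊥/(|q|B) = (1.673×10⁻²⁷)(4.102×10⁵)/((1.602×10⁻¹⁹)(1.02×10⁻³)) ≈ 4.20 m.

r ≈ 4.20 m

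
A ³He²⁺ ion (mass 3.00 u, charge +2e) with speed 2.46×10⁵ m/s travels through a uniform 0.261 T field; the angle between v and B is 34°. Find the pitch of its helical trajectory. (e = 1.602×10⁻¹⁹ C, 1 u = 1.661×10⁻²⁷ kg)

p ≈ 0.0764 m

v∥ = v cosθ = 2.46×10⁵·cos34° ≈ 2.039×10⁵ m/s.
T = 2πm/(|q|B) = 2π(4.983×10⁻²⁷)/((3.204×10⁻¹⁹)(0.261)) ≈ 3.744×10⁻⁷ s.
pitch = v∥ T = (2.039×10⁵)(3.744×10⁻⁷) ≈ 0.0764 m.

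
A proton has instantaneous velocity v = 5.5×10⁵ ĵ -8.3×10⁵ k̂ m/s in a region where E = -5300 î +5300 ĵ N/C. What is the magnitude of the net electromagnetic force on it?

Only an electric field acts, so F = qE = (1.602×10⁻¹⁹ C)·(-5300, 5300, 0) = (-8.49×10⁻¹⁶, 8.49×10⁻¹⁶, 0) N.
|F| = 1.20×10⁻¹⁵ N.

|F| ≈ 1.20×10⁻¹⁵ N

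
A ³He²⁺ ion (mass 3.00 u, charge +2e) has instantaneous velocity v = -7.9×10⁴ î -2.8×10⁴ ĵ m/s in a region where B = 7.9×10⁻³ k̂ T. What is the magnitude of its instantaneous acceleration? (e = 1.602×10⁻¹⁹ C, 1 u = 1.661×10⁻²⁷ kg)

v×B = (-221, 624, 0) N/C.
F = q v×B = (3.204×10⁻¹⁹ C)·(-221, 624, 0) = (-7.09×10⁻¹⁷, 2.00×10⁻¹⁶, 0) N.
|a| = |F|/m = 2.121×10⁻¹⁶/4.983×10⁻²⁷ ≈ 4.26×10¹⁰ m/s².

|a| ≈ 4.26×10¹⁰ m/s²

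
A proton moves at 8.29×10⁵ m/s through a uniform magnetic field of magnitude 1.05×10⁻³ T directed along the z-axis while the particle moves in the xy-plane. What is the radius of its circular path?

r ≈ 8.25 m

The magnetic force provides the centripetal force: |q|vB = mv²/r.
r = mv/(|q|B) = (1.673×10⁻²⁷)(8.29×10⁵)/((1.602×10⁻¹⁹)(1.05×10⁻³)) ≈ 8.25 m.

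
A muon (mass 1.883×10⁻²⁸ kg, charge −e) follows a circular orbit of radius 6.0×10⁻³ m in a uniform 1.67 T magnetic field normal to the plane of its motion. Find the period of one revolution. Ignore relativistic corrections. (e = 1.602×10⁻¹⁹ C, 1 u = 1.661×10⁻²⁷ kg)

T ≈ 4.42×10⁻⁹ s

The cyclotron period depends only on m, q, B: T = 2πm/(|q|B).
T = 2π(1.883×10⁻²⁸)/((1.602×10⁻¹⁹)(1.67)) ≈ 4.42×10⁻⁹ s.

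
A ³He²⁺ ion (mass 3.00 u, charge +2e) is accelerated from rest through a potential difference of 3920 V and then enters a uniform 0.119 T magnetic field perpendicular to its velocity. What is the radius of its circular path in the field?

Acceleration: |q|V = ½mv² ⇒ v = √(2|q|V/m) = √(2·3.204×10⁻¹⁹·3920/4.983×10⁻²⁷) ≈ 7.100×10⁵ m/s.
In the field: r = mv/(|q|B) = (4.983×10⁻²⁷)(7.100×10⁵)/((3.204×10⁻¹⁹)(0.119)) ≈ 0.0928 m.

r ≈ 0.0928 m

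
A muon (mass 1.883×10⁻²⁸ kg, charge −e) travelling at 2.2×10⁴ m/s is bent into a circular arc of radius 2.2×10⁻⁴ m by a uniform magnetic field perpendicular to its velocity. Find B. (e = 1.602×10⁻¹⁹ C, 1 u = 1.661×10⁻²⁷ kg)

From |q|vB = mv²/r, B = mv/(|q|r).
B = (1.883×10⁻²⁸)(2.2×10⁴)/((1.602×10⁻¹⁹)(2.2×10⁻⁴)) ≈ 0.12 T.

B ≈ 0.12 T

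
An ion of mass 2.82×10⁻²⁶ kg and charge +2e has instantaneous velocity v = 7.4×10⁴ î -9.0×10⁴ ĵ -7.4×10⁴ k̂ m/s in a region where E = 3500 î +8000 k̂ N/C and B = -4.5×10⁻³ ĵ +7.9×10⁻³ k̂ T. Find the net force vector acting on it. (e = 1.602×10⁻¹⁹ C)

F ≈ (7.87×10⁻¹⁶, -1.87×10⁻¹⁶, 2.46×10⁻¹⁵) N

v×B = (-1040, -585, -333) N/C.
E + v×B = (2460, -585, 7670) N/C.
F = q(E + v×B) = (3.204×10⁻¹⁹ C)·(2460, -585, 7670) = (7.87×10⁻¹⁶, -1.87×10⁻¹⁶, 2.46×10⁻¹⁵) N.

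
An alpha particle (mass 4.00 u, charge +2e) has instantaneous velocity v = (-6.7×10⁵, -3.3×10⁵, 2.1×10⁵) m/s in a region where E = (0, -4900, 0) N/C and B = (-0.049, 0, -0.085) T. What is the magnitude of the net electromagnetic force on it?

v×B = (2.81×10⁴, -6.72×10⁴, -1.62×10⁴) N/C.
E + v×B = (2.81×10⁴, -7.21×10⁴, -1.62×10⁴) N/C.
F = q(E + v×B) = (3.204×10⁻¹⁹ C)·(2.81×10⁴, -7.21×10⁴, -1.62×10⁴) = (8.99×10⁻¹⁵, -2.31×10⁻¹⁴, -5.18×10⁻¹⁵) N.
|F| = 2.53×10⁻¹⁴ N.

|F| ≈ 2.53×10⁻¹⁴ N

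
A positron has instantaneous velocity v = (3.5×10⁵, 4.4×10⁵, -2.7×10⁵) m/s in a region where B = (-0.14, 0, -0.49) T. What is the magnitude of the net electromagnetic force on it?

|F| ≈ 4.91×10⁻¹⁴ N

v×B = (-2.16×10⁵, 2.09×10⁵, 6.16×10⁴) N/C.
F = q v×B = (1.602×10⁻¹⁹ C)·(-2.16×10⁵, 2.09×10⁵, 6.16×10⁴) = (-3.45×10⁻¹⁴, 3.35×10⁻¹⁴, 9.87×10⁻¹⁵) N.
|F| = 4.91×10⁻¹⁴ N.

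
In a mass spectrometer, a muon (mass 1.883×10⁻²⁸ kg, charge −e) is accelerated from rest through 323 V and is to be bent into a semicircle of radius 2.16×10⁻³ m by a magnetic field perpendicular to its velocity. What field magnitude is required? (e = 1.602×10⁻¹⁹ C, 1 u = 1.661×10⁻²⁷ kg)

B ≈ 0.403 T

v = √(2|q|V/m) = √(2·1.602×10⁻¹⁹·323/1.883×10⁻²⁸) ≈ 7.413×10⁵ m/s.
B = mv/(|q|r) = (1.883×10⁻²⁸)(7.413×10⁵)/((1.602×10⁻¹⁹)(2.16×10⁻³)) ≈ 0.403 T.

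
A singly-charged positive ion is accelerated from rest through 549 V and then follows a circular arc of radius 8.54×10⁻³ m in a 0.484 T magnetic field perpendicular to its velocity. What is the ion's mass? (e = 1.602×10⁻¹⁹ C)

Combine |q|V = ½mv² and r = mv/(|q|B): eliminate v to get m = qB²r²/(2V).
m = (1.602×10⁻¹⁹)(0.484)²(8.54×10⁻³)²/(2·549) ≈ 2.49×10⁻²⁷ kg.

m ≈ 2.49×10⁻²⁷ kg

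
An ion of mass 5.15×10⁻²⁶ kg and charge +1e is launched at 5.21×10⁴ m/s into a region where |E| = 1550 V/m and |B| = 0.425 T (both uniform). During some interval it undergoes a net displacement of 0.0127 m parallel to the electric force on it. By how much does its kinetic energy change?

ΔKE ≈ 3.15×10⁻¹⁸ J

The magnetic force is always ⟂ v and does no work; only the electric force changes KE.
ΔKE = F_E · d = |q|E d = (1.602×10⁻¹⁹)(1550)(0.0127) ≈ 3.15×10⁻¹⁸ J.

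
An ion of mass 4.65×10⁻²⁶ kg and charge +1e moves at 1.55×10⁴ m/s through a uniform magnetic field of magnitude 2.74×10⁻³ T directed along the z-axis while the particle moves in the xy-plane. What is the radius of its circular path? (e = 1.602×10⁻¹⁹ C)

r ≈ 1.64 m

The magnetic force provides the centripetal force: |q|vB = mv²/r.
r = mv/(|q|B) = (4.65×10⁻²⁶)(1.55×10⁴)/((1.602×10⁻¹⁹)(2.74×10⁻³)) ≈ 1.64 m.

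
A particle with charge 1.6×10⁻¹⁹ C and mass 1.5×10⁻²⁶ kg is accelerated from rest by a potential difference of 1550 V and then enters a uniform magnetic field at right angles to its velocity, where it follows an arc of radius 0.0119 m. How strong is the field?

v = √(2|q|V/m) = √(2·1.6×10⁻¹⁹·1550/1.5×10⁻²⁶) ≈ 1.818×10⁵ m/s.
B = mv/(|q|r) = (1.5×10⁻²⁶)(1.818×10⁵)/((1.6×10⁻¹⁹)(0.0119)) ≈ 1.43 T.

B ≈ 1.43 T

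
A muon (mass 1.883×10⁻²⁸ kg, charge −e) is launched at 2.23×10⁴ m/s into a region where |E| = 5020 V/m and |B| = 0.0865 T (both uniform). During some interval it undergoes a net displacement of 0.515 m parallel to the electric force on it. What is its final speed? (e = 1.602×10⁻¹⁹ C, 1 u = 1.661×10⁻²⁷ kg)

B does no work; ΔKE = |q|E d.
½mv_f² = ½mv₀² + |q|Ed = ½(1.883×10⁻²⁸)(2.23×10⁴)² + (1.602×10⁻¹⁹)(5020)(0.515) ≈ 4.682×10⁻²⁰ J + 4.142×10⁻¹⁶ J ≈ 4.142×10⁻¹⁶ J.
v_f = √(2·4.142×10⁻¹⁶/1.883×10⁻²⁸) ≈ 2.10×10⁶ m/s.

v_f ≈ 2.10×10⁶ m/s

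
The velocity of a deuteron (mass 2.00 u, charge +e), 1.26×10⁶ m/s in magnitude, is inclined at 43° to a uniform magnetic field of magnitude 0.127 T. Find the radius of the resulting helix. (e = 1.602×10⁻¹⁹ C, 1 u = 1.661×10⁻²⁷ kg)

r ≈ 0.140 m

v⊥ = v sinθ = 1.26×10⁶·sin43° ≈ 8.593×10⁵ m/s.
r = m v⊥/(|q|B) = (3.322×10⁻²⁷)(8.593×10⁵)/((1.602×10⁻¹⁹)(0.127)) ≈ 0.140 m.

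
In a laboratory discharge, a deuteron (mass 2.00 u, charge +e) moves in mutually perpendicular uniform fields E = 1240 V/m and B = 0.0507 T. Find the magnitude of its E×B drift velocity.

v_d ≈ 2.45×10⁴ m/s

The E×B drift speed is v_d = E/B.
v_d = 1240/0.0507 = 2.45×10⁴ m/s.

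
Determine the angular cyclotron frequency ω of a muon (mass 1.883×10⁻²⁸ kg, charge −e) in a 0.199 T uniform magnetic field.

ω = |q|B/m.
ω = (1.602×10⁻¹⁹)(0.199)/1.883×10⁻²⁸ ≈ 1.69×10⁸ rad/s.

ω ≈ 1.69×10⁸ rad/s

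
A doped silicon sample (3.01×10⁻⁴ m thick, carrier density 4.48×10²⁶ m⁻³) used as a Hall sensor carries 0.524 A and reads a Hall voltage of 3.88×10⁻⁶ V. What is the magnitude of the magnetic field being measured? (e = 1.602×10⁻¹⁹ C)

From V_H = IB/(n e t), B = V_H n e t / I.
B = (3.88×10⁻⁶)(4.48×10²⁶)(1.602×10⁻¹⁹)(3.01×10⁻⁴)/0.524 ≈ 0.160 T.

B ≈ 0.160 T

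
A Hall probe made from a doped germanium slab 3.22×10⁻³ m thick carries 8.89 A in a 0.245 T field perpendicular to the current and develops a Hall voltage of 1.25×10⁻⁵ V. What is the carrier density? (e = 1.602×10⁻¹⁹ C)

n ≈ 3.38×10²⁶ m⁻³

From V_H = IB/(n e t), n = IB/(V_H e t).
n = (8.89)(0.245)/((1.25×10⁻⁵)(1.602×10⁻¹⁹)(3.22×10⁻³)) ≈ 3.38×10²⁶ m⁻³.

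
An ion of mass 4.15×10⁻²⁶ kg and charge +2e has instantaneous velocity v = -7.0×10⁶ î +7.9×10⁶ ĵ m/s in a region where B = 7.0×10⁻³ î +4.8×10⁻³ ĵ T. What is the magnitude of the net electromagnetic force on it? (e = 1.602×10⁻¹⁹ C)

v×B = (0, 0, -8.89×10⁴) N/C.
F = q v×B = (3.204×10⁻¹⁹ C)·(0, 0, -8.89×10⁴) = (0, 0, -2.85×10⁻¹⁴) N.
|F| = 2.85×10⁻¹⁴ N.

|F| ≈ 2.85×10⁻¹⁴ N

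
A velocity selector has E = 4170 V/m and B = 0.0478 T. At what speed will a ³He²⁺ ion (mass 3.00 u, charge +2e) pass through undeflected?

For undeflected motion the electric and magnetic forces balance: qE = qvB.
v = E/B = 4170/0.0478 = 8.72×10⁴ m/s.
The result is independent of the particle's charge and mass.

v = 8.72×10⁴ m/s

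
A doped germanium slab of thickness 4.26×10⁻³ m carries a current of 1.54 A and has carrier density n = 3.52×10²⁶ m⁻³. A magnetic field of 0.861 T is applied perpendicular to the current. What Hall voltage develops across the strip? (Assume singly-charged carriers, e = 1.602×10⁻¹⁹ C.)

V_H ≈ 5.52×10⁻⁶ V

V_H = IB/(n e t).
V_H = (1.54)(0.861)/((3.52×10²⁶)(1.602×10⁻¹⁹)(4.26×10⁻³)) ≈ 5.52×10⁻⁶ V.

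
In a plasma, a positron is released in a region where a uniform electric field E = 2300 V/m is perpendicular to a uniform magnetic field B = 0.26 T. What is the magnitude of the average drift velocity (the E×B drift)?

In crossed fields the guiding centre drifts at v_d = |E×B|/B² = E/B, independent of charge and mass.
v_d = 2300/0.26 = 8800 m/s.

v_d ≈ 8800 m/s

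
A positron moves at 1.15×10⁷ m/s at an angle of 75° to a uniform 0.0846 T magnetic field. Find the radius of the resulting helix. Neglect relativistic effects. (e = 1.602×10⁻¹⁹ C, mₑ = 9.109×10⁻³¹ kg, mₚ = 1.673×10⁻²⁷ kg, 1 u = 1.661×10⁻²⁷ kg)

r ≈ 7.47×10⁻⁴ m

v⊥ = v sinθ = 1.15×10⁷·sin75° ≈ 1.111×10⁷ m/s.
r = m v⊥/(|q|B) = (9.109×10⁻³¹)(1.111×10⁷)/((1.602×10⁻¹⁹)(0.0846)) ≈ 7.47×10⁻⁴ m.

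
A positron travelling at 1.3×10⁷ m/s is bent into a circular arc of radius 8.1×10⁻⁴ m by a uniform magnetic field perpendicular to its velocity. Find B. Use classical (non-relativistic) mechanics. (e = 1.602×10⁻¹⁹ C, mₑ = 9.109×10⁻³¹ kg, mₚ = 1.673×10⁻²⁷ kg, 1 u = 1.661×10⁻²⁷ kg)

B ≈ 0.091 T

From |q|vB = mv²/r, B = mv/(|q|r).
B = (9.109×10⁻³¹)(1.3×10⁷)/((1.602×10⁻¹⁹)(8.1×10⁻⁴)) ≈ 0.091 T.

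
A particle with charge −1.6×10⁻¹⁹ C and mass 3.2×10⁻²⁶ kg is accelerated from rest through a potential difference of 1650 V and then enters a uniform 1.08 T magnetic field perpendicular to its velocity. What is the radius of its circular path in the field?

r ≈ 0.0238 m

Acceleration: |q|V = ½mv² ⇒ v = √(2|q|V/m) = √(2·1.6×10⁻¹⁹·1650/3.2×10⁻²⁶) ≈ 1.285×10⁵ m/s.
In the field: r = mv/(|q|B) = (3.2×10⁻²⁶)(1.285×10⁵)/((1.6×10⁻¹⁹)(1.08)) ≈ 0.0238 m.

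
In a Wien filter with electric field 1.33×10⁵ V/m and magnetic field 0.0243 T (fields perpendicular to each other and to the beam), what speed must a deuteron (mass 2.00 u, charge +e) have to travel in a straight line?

v = 5.47×10⁶ m/s

Straight-line motion ⇒ electric and magnetic forces cancel, so E = vB.
v = E/B = 1.33×10⁵/0.0243 = 5.47×10⁶ m/s.
The result is independent of the particle's charge and mass.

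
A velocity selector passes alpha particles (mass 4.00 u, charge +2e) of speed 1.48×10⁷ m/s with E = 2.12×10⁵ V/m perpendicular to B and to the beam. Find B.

B = 0.0143 T

Balance of forces in the selector: qE = qvB ⇒ B = E/v.
B = 2.12×10⁵/1.48×10⁷ = 0.0143 T.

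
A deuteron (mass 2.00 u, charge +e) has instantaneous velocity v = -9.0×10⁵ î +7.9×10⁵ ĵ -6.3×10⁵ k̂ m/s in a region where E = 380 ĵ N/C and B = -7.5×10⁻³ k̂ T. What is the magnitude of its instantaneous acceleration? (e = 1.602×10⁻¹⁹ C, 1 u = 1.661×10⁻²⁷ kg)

|a| ≈ 4.20×10¹¹ m/s²

v×B = (-5920, -6750, 0) N/C.
E + v×B = (-5920, -6370, 0) N/C.
F = q(E + v×B) = (1.602×10⁻¹⁹ C)·(-5920, -6370, 0) = (-9.49×10⁻¹⁶, -1.02×10⁻¹⁵, 0) N.
|a| = |F|/m = 1.394×10⁻¹⁵/3.322×10⁻²⁷ ≈ 4.20×10¹¹ m/s².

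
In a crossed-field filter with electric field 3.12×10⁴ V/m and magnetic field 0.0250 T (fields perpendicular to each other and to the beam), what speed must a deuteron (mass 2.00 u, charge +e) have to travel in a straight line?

v = 1.25×10⁶ m/s

For undeflected motion the electric and magnetic forces balance: qE = qvB.
v = E/B = 3.12×10⁴/0.0250 = 1.25×10⁶ m/s.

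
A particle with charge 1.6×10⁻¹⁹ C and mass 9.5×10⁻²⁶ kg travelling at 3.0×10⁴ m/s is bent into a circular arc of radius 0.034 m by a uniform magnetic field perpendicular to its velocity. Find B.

B ≈ 0.52 T

From |q|vB = mv²/r, B = mv/(|q|r).
B = (9.5×10⁻²⁶)(3.0×10⁴)/((1.6×10⁻¹⁹)(0.034)) ≈ 0.52 T.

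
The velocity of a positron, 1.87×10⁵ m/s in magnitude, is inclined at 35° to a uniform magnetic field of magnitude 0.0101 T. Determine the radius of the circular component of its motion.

v⊥ = v sinθ = 1.87×10⁵·sin35° ≈ 1.073×10⁵ m/s.
r = m v⊥/(|q|B) = (9.109×10⁻³¹)(1.073×10⁵)/((1.602×10⁻¹⁹)(0.0101)) ≈ 6.04×10⁻⁵ m.

r ≈ 6.04×10⁻⁵ m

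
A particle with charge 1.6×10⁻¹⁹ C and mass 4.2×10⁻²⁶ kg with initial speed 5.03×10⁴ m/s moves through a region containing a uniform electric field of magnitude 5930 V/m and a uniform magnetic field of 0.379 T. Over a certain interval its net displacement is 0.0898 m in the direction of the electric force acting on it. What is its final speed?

B does no work; ΔKE = |q|E d.
½mv_f² = ½mv₀² + |q|Ed = ½(4.2×10⁻²⁶)(5.03×10⁴)² + (1.6×10⁻¹⁹)(5930)(0.0898) ≈ 5.313×10⁻¹⁷ J + 8.520×10⁻¹⁷ J ≈ 1.383×10⁻¹⁶ J.
v_f = √(2·1.383×10⁻¹⁶/4.2×10⁻²⁶) ≈ 8.12×10⁴ m/s.

v_f ≈ 8.12×10⁴ m/s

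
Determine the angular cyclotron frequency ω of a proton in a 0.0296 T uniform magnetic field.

ω ≈ 2.83×10⁶ rad/s

ω = |q|B/m.
ω = (1.602×10⁻¹⁹)(0.0296)/1.673×10⁻²⁷ ≈ 2.83×10⁶ rad/s.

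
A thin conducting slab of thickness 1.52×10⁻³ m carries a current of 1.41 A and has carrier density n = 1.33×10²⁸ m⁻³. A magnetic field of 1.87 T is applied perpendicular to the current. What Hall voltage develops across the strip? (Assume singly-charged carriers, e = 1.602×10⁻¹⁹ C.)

V_H ≈ 8.14×10⁻⁷ V

V_H = IB/(n e t).
V_H = (1.41)(1.87)/((1.33×10²⁸)(1.602×10⁻¹⁹)(1.52×10⁻³)) ≈ 8.14×10⁻⁷ V.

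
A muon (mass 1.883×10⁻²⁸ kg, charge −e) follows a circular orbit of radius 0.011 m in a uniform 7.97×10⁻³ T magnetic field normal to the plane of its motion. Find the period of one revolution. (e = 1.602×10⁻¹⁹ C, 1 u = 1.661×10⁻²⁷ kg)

T ≈ 9.27×10⁻⁷ s

The cyclotron period depends only on m, q, B: T = 2πm/(|q|B).
T = 2π(1.883×10⁻²⁸)/((1.602×10⁻¹⁹)(7.97×10⁻³)) ≈ 9.27×10⁻⁷ s.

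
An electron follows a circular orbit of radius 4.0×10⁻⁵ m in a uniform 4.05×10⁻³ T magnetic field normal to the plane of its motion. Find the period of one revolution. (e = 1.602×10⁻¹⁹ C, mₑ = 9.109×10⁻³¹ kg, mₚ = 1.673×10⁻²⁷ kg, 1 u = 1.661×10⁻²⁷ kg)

T ≈ 8.82×10⁻⁹ s

The cyclotron period depends only on m, q, B: T = 2πm/(|q|B).
T = 2π(9.109×10⁻³¹)/((1.602×10⁻¹⁹)(4.05×10⁻³)) ≈ 8.82×10⁻⁹ s.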